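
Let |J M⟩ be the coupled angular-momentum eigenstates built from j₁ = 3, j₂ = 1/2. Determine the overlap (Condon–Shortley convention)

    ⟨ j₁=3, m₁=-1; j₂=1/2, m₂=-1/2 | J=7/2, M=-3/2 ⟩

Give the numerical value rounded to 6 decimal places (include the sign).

√[8·0!6!1!/8! · 2!4!0!1!2!5!] = √(11520/7)
  +(−1)^0/∏(0,0,4,0,2,1)! = 1/48  (running 1/48)
⟨..|..⟩ = √(11520/7)·(1/48) = +0.845154

+√(5/7) = +0.845154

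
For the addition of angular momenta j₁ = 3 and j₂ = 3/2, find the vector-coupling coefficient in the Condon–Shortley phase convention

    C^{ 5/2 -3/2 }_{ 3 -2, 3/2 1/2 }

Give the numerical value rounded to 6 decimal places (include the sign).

triangle: 2!*4!*1!/8! = 48/40320
(j±m)!: 1!*5!*2!*1!*1!*4! = 5760
prefactor² = (2J+1)*Δ*N² = 288/7
  k=1: −1/(1!*1!*4!*1!*0!*0!) = -1/24
  k=2: +1/(2!*0!*3!*0!*1!*1!) = 1/12
Σ = 1/24  ⇒  CG² = 288/7*1/24² = 1/14
CG = +√(1/14) = +0.267261

+√(1/14) = +0.267261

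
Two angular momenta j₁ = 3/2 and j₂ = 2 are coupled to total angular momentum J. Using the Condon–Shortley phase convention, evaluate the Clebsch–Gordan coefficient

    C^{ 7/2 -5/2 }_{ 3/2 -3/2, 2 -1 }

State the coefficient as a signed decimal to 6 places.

√[8·0!3!4!/8! · 0!3!1!3!1!6!] = √(5184/7)
  +(−1)^0/∏(0,0,3,1,0,3)! = 1/36  (running 1/36)
⟨..|..⟩ = √(5184/7)·(1/36) = +0.755929

+√(4/7) = +0.755929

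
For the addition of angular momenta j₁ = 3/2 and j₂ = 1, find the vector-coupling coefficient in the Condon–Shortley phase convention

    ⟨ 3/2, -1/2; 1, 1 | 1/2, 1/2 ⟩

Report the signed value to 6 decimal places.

+√(1/6) = +0.408248

j₁+j₂−J=2  J+j₁−j₂=1  J−j₁+j₂=0  j₁+j₂+J+1=4
(j₁±m₁, j₂±m₂, J±M) = (1,2,2,0,1,0)
P² = 2/3
sum k=2..2:
  [2] +1/2 = 1/2
S = 1/2
C² = P²·S² = 1/6 ; C = +0.408248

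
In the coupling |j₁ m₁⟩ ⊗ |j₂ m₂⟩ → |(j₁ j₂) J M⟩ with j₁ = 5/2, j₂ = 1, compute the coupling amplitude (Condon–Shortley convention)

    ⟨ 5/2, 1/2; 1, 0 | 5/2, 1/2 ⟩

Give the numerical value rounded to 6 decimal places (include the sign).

+√(1/35) ≈ +0.169031

j₁+j₂−J=1  J+j₁−j₂=4  J−j₁+j₂=1  j₁+j₂+J+1=7
(j₁±m₁, j₂±m₂, J±M) = (3,2,1,1,3,2)
P² = 144/35
sum k=0..1:
  [0] +1/4 = 1/4
  [1] −1/6 = -1/6
S = 1/12
C² = P²·S² = 1/35 ; C = +0.169031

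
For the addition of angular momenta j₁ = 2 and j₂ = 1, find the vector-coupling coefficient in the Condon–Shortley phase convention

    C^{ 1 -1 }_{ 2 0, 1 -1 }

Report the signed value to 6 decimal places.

+0.316228  (= +√(1/10))

√[3·2!2!0!/5! · 2!2!0!2!0!2!] = √(8/5)
  +(−1)^0/∏(0,2,2,0,0,0)! = 1/4  (running 1/4)
⟨..|..⟩ = √(8/5)·(1/4) = +0.316228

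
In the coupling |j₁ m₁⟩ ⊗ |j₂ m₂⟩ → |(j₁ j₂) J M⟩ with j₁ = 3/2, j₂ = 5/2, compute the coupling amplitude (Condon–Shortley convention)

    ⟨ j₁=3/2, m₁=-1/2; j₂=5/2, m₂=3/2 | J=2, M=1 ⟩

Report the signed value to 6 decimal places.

√[5·2!1!3!/7! · 1!2!4!1!3!1!] = √(24/7)
  +(−1)^1/∏(1,1,1,3,0,0)! = -1/6  (running -1/6)
  +(−1)^2/∏(2,0,0,2,1,1)! = 1/4  (running 1/12)
⟨..|..⟩ = √(24/7)·(1/12) = +0.154303

+√(1/42) ≈ +0.154303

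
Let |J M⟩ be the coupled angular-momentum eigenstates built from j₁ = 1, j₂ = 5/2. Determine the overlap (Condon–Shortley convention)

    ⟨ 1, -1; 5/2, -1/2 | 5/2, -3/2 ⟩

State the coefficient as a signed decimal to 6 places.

√[6·1!1!4!/7! · 0!2!2!3!1!4!] = √(576/35)
  +(−1)^1/∏(1,0,1,1,0,3)! = -1/6  (running -1/6)
⟨..|..⟩ = √(576/35)·(-1/6) = -0.676123

−√(16/35) = -0.676123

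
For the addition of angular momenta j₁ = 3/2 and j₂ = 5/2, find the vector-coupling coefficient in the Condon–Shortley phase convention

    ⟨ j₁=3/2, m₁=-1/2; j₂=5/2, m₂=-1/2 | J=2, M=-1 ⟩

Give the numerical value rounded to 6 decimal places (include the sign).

−√(25/84) ≈ -0.545545

√[5·2!1!3!/7! · 1!2!2!3!1!3!] = √(12/7)
  +(−1)^1/∏(1,1,1,1,0,2)! = -1/2  (running -1/2)
  +(−1)^2/∏(2,0,0,0,1,3)! = 1/12  (running -5/12)
⟨..|..⟩ = √(12/7)·(-5/12) = -0.545545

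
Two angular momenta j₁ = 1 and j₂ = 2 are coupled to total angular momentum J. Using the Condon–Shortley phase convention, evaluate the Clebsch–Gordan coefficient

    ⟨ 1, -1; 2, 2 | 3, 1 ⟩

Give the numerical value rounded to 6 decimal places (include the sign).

j₁+j₂−J=0  J+j₁−j₂=2  J−j₁+j₂=4  j₁+j₂+J+1=7
(j₁±m₁, j₂±m₂, J±M) = (0,2,4,0,4,2)
P² = 768/5
sum k=0..0:
  [0] +1/48 = 1/48
S = 1/48
C² = P²·S² = 1/15 ; C = +0.258199

+√(1/15) = +0.258199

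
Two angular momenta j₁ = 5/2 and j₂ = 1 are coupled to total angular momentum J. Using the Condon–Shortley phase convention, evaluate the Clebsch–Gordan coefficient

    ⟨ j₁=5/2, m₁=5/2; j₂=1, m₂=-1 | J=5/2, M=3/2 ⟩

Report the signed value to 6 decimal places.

+√(2/7) = +0.534522

triangle: 1!·4!·1!/7! = 24/5040
(j±m)!: 5!·0!·0!·2!·4!·1! = 5760
prefactor² = (2J+1)·Δ·N² = 1152/7
  k=0: +1/(0!·1!·0!·0!·4!·1!) = 1/24
Σ = 1/24  ⇒  CG² = 1152/7·1/24² = 2/7
CG = +√(2/7) = +0.534522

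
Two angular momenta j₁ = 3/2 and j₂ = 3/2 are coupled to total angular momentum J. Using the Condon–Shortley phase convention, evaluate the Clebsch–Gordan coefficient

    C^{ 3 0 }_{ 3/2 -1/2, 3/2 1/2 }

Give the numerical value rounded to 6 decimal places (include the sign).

√[7·0!3!3!/7! · 1!2!2!1!3!3!] = √(36/5)
  +(−1)^0/∏(0,0,2,2,1,1)! = 1/4  (running 1/4)
⟨..|..⟩ = √(36/5)·(1/4) = +0.670820

+0.670820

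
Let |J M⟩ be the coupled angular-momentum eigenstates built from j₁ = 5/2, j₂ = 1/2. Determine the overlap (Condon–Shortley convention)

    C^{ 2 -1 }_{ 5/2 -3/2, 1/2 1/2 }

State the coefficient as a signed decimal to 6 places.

-0.816497  (= −√(2/3))

j₁+j₂−J=1  J+j₁−j₂=4  J−j₁+j₂=0  j₁+j₂+J+1=6
(j₁±m₁, j₂±m₂, J±M) = (1,4,1,0,1,3)
P² = 24
sum k=1..1:
  [1] −1/6 = -1/6
S = -1/6
C² = P²·S² = 2/3 ; C = -0.816497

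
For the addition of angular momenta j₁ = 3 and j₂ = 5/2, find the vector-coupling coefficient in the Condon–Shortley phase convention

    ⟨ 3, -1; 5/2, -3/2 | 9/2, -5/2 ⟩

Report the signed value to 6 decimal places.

√[10·1!5!4!/11! · 2!4!1!4!2!7!] = √(92160/11)
  +(−1)^0/∏(0,1,4,1,1,3)! = 1/144  (running 1/144)
  +(−1)^1/∏(1,0,3,0,2,4)! = -1/288  (running 1/288)
⟨..|..⟩ = √(92160/11)·(1/288) = +0.317821

+0.317821  (= +√(10/99))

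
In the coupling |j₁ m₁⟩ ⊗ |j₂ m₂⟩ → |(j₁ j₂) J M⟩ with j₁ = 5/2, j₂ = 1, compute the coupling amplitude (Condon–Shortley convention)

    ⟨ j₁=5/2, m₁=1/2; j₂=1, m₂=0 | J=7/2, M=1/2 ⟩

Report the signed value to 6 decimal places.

triangle: 0!*5!*2!/8! = 240/40320
(j±m)!: 3!*2!*1!*1!*4!*3! = 1728
prefactor² = (2J+1)*Δ*N² = 576/7
  k=0: +1/(0!*0!*2!*1!*3!*1!) = 1/12
Σ = 1/12  ⇒  CG² = 576/7*1/12² = 4/7
CG = +√(4/7) = +0.755929

+0.755929  (= +√(4/7))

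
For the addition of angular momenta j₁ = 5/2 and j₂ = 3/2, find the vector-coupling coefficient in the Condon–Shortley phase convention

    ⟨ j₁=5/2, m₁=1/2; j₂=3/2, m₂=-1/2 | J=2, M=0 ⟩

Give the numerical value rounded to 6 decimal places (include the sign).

√[5·2!3!1!/7! · 3!2!1!2!2!2!] = √(8/7)
  +(−1)^0/∏(0,2,2,1,1,0)! = 1/4  (running 1/4)
  +(−1)^1/∏(1,1,1,0,2,1)! = -1/2  (running -1/4)
⟨..|..⟩ = √(8/7)·(-1/4) = -0.267261

−√(1/14) ≈ -0.267261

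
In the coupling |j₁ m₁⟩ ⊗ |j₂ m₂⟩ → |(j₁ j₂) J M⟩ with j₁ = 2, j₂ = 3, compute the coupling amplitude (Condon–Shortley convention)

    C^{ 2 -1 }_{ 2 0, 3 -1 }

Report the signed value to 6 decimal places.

√[5·3!1!3!/8! · 2!2!2!4!1!3!] = √(36/7)
  +(−1)^1/∏(1,2,1,1,0,2)! = -1/4  (running -1/4)
  +(−1)^2/∏(2,1,0,0,1,3)! = 1/12  (running -1/6)
⟨..|..⟩ = √(36/7)·(-1/6) = -0.377964

−√(1/7) ≈ -0.377964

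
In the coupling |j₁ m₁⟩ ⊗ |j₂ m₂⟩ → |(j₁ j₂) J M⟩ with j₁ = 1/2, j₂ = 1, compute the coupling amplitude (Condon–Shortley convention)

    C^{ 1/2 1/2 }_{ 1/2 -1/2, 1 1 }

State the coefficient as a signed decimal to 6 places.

-0.816497

√[2·1!0!1!/3! · 0!1!2!0!1!0!] = √(2/3)
  +(−1)^1/∏(1,0,0,1,0,0)! = -1  (running -1)
⟨..|..⟩ = √(2/3)·(-1) = -0.816497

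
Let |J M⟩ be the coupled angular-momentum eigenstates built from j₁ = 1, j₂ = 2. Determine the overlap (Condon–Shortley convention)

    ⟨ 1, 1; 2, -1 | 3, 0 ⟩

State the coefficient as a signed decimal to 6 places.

triangle: 0!·2!·4!/7! = 48/5040
(j±m)!: 2!·0!·1!·3!·3!·3! = 432
prefactor² = (2J+1)·Δ·N² = 144/5
  k=0: +1/(0!·0!·0!·1!·2!·3!) = 1/12
Σ = 1/12  ⇒  CG² = 144/5·1/12² = 1/5
CG = +√(1/5) = +0.447214

+√(1/5) ≈ +0.447214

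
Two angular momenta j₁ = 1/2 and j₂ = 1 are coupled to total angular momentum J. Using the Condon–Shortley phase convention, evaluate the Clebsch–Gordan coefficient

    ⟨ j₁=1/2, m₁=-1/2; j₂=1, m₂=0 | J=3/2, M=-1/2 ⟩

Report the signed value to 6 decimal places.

triangle: 0!*1!*2!/4! = 2/24
(j±m)!: 0!*1!*1!*1!*1!*2! = 2
prefactor² = (2J+1)*Δ*N² = 2/3
  k=0: +1/(0!*0!*1!*1!*0!*1!) = 1
Σ = 1  ⇒  CG² = 2/3*1² = 2/3
CG = +√(2/3) = +0.816497

+0.816497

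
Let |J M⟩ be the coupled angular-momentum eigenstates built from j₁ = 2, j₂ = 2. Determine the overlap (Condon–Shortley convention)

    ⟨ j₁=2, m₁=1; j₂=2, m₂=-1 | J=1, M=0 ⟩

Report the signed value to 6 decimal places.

√[3·3!1!1!/6! · 3!1!1!3!1!1!] = √(9/10)
  +(−1)^0/∏(0,3,1,1,0,0)! = 1/6  (running 1/6)
  +(−1)^1/∏(1,2,0,0,1,1)! = -1/2  (running -1/3)
⟨..|..⟩ = √(9/10)·(-1/3) = -0.316228

−√(1/10) ≈ -0.316228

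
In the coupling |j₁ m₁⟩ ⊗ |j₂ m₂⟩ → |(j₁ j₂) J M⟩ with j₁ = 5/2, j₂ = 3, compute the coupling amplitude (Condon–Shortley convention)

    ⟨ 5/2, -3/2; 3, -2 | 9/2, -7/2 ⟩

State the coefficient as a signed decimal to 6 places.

+√(1/99) ≈ +0.100504

√[10·1!4!5!/11! · 1!4!1!5!1!8!] = √(921600/11)
  +(−1)^0/∏(0,1,4,1,0,4)! = 1/576  (running 1/576)
  +(−1)^1/∏(1,0,3,0,1,5)! = -1/720  (running 1/2880)
⟨..|..⟩ = √(921600/11)·(1/2880) = +0.100504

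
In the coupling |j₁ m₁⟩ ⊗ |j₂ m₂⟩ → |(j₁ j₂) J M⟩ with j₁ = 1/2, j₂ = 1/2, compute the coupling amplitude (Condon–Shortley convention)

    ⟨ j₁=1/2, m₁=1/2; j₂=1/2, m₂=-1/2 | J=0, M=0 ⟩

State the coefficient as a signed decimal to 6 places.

√[1·1!0!0!/2! · 1!0!0!1!0!0!] = √(1/2)
  +(−1)^0/∏(0,1,0,0,0,0)! = 1  (running 1)
⟨..|..⟩ = √(1/2)·(1) = +0.707107

+0.707107  (= +√(1/2))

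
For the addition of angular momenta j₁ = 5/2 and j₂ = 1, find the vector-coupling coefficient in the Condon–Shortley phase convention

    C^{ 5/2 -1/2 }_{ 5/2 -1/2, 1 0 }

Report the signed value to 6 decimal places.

√[6·1!4!1!/7! · 2!3!1!1!2!3!] = √(144/35)
  +(−1)^0/∏(0,1,3,1,1,0)! = 1/6  (running 1/6)
  +(−1)^1/∏(1,0,2,0,2,1)! = -1/4  (running -1/12)
⟨..|..⟩ = √(144/35)·(-1/12) = -0.169031

-0.169031  (= −√(1/35))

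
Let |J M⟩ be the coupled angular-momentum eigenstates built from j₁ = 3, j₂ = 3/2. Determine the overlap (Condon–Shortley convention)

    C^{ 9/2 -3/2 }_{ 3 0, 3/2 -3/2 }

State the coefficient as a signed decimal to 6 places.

j₁+j₂−J=0  J+j₁−j₂=6  J−j₁+j₂=3  j₁+j₂+J+1=10
(j₁±m₁, j₂±m₂, J±M) = (3,3,0,3,3,6)
P² = 77760/7
sum k=0..0:
  [0] +1/216 = 1/216
S = 1/216
C² = P²·S² = 5/21 ; C = +0.487950

+√(5/21) ≈ +0.487950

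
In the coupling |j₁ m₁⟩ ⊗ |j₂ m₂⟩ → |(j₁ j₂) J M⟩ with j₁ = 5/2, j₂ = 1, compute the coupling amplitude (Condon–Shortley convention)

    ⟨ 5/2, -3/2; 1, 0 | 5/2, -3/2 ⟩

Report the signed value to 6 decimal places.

-0.507093  (= −√(9/35))

triangle: 1!·4!·1!/7! = 24/5040
(j±m)!: 1!·4!·1!·1!·1!·4! = 576
prefactor² = (2J+1)·Δ·N² = 576/35
  k=0: +1/(0!·1!·4!·1!·0!·0!) = 1/24
  k=1: −1/(1!·0!·3!·0!·1!·1!) = -1/6
Σ = -1/8  ⇒  CG² = 576/35·(-1/8)² = 9/35
CG = −√(9/35) = -0.507093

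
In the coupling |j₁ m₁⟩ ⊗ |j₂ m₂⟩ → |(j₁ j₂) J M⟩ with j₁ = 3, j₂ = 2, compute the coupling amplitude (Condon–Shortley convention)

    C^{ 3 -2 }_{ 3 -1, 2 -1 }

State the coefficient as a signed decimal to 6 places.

-0.500000

√[7·2!4!2!/9! · 2!4!1!3!1!5!] = √(64)
  +(−1)^0/∏(0,2,4,1,0,1)! = 1/48  (running 1/48)
  +(−1)^1/∏(1,1,3,0,1,2)! = -1/12  (running -1/16)
⟨..|..⟩ = √(64)·(-1/16) = -0.500000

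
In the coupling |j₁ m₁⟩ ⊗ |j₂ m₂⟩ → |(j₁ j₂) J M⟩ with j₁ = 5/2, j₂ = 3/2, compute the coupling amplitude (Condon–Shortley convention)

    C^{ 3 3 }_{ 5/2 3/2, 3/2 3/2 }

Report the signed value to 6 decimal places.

-0.612372  (= −√(3/8))

j₁+j₂−J=1  J+j₁−j₂=4  J−j₁+j₂=2  j₁+j₂+J+1=8
(j₁±m₁, j₂±m₂, J±M) = (4,1,3,0,6,0)
P² = 864
sum k=1..1:
  [1] −1/48 = -1/48
S = -1/48
C² = P²·S² = 3/8 ; C = -0.612372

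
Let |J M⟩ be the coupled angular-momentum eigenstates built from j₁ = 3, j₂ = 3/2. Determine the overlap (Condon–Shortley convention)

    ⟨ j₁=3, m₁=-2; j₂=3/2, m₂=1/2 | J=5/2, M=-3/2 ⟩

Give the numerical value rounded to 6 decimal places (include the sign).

+√(1/14) = +0.267261

triangle: 2!*4!*1!/8! = 48/40320
(j±m)!: 1!*5!*2!*1!*1!*4! = 5760
prefactor² = (2J+1)*Δ*N² = 288/7
  k=1: −1/(1!*1!*4!*1!*0!*0!) = -1/24
  k=2: +1/(2!*0!*3!*0!*1!*1!) = 1/12
Σ = 1/24  ⇒  CG² = 288/7*1/24² = 1/14
CG = +√(1/14) = +0.267261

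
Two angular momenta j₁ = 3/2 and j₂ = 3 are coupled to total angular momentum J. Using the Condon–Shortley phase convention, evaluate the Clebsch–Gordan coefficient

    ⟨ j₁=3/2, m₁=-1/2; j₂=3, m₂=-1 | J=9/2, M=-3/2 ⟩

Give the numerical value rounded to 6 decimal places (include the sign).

+√(15/28) ≈ +0.731925

triangle: 0!×3!×6!/10! = 4320/3628800
(j±m)!: 1!×2!×2!×4!×3!×6! = 414720
prefactor² = (2J+1)×Δ×N² = 34560/7
  k=0: +1/(0!×0!×2!×2!×1!×4!) = 1/96
Σ = 1/96  ⇒  CG² = 34560/7×1/96² = 15/28
CG = +√(15/28) = +0.731925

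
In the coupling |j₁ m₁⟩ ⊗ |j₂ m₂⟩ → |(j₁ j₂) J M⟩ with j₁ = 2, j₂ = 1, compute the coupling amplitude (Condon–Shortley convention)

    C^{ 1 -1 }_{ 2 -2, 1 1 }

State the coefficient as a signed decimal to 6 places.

+0.774597  (= +√(3/5))

√[3·2!2!0!/5! · 0!4!2!0!0!2!] = √(48/5)
  +(−1)^2/∏(2,0,2,0,0,0)! = 1/4  (running 1/4)
⟨..|..⟩ = √(48/5)·(1/4) = +0.774597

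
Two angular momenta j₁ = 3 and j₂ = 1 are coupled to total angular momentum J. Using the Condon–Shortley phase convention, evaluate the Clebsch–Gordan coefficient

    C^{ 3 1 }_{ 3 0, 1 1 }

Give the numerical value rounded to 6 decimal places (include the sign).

−√(1/2) = -0.707107

√[7·1!5!1!/8! · 3!3!2!0!4!2!] = √(72)
  +(−1)^1/∏(1,0,2,1,3,0)! = -1/12  (running -1/12)
⟨..|..⟩ = √(72)·(-1/12) = -0.707107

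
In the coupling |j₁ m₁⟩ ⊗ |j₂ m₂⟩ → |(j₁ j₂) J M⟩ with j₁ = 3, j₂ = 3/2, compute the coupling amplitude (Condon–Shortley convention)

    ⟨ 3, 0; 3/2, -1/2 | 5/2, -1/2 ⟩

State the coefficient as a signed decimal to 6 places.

-0.414039  (= −√(6/35))

triangle: 2!·4!·1!/8! = 48/40320
(j±m)!: 3!·3!·1!·2!·2!·3! = 864
prefactor² = (2J+1)·Δ·N² = 216/35
  k=0: +1/(0!·2!·3!·1!·1!·0!) = 1/12
  k=1: −1/(1!·1!·2!·0!·2!·1!) = -1/4
Σ = -1/6  ⇒  CG² = 216/35·(-1/6)² = 6/35
CG = −√(6/35) = -0.414039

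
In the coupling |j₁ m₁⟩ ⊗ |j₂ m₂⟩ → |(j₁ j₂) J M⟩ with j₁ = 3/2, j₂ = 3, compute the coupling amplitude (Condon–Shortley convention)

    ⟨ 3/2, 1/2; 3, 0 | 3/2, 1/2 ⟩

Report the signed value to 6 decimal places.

-0.507093

j₁+j₂−J=3  J+j₁−j₂=0  J−j₁+j₂=3  j₁+j₂+J+1=7
(j₁±m₁, j₂±m₂, J±M) = (2,1,3,3,2,1)
P² = 144/35
sum k=1..1:
  [1] −1/4 = -1/4
S = -1/4
C² = P²·S² = 9/35 ; C = -0.507093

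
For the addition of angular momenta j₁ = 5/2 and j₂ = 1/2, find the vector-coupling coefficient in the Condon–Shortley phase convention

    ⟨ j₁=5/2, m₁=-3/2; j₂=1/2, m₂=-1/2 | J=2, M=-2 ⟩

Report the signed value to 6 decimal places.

√[5·1!4!0!/6! · 1!4!0!1!0!4!] = √(96)
  +(−1)^0/∏(0,1,4,0,0,0)! = 1/24  (running 1/24)
⟨..|..⟩ = √(96)·(1/24) = +0.408248

+√(1/6) = +0.408248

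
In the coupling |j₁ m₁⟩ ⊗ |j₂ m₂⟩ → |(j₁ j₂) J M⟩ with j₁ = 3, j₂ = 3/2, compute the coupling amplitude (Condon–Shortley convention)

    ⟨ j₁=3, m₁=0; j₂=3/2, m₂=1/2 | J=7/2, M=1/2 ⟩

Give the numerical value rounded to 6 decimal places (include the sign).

-0.308607  (= −√(2/21))

j₁+j₂−J=1  J+j₁−j₂=5  J−j₁+j₂=2  j₁+j₂+J+1=9
(j₁±m₁, j₂±m₂, J±M) = (3,3,2,1,4,3)
P² = 384/7
sum k=0..1:
  [0] +1/24 = 1/24
  [1] −1/12 = -1/12
S = -1/24
C² = P²·S² = 2/21 ; C = -0.308607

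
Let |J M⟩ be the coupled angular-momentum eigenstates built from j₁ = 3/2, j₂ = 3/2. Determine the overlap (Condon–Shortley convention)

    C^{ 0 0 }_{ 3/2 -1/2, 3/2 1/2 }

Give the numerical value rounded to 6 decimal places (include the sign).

j₁+j₂−J=3  J+j₁−j₂=0  J−j₁+j₂=0  j₁+j₂+J+1=4
(j₁±m₁, j₂±m₂, J±M) = (1,2,2,1,0,0)
P² = 1
sum k=2..2:
  [2] +1/2 = 1/2
S = 1/2
C² = P²·S² = 1/4 ; C = +0.500000

+0.500000  (= +√(1/4))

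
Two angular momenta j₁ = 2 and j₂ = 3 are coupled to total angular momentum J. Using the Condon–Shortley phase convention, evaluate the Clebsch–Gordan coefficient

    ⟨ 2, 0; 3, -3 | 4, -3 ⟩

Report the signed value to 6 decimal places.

j₁+j₂−J=1  J+j₁−j₂=3  J−j₁+j₂=5  j₁+j₂+J+1=10
(j₁±m₁, j₂±m₂, J±M) = (2,2,0,6,1,7)
P² = 25920
sum k=0..0:
  [0] +1/240 = 1/240
S = 1/240
C² = P²·S² = 9/20 ; C = +0.670820

+0.670820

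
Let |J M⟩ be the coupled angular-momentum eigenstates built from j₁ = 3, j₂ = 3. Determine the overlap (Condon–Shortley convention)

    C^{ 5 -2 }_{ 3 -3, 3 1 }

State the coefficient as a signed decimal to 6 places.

j₁+j₂−J=1  J+j₁−j₂=5  J−j₁+j₂=5  j₁+j₂+J+1=12
(j₁±m₁, j₂±m₂, J±M) = (0,6,4,2,3,7)
P² = 345600
sum k=1..1:
  [1] −1/1440 = -1/1440
S = -1/1440
C² = P²·S² = 1/6 ; C = -0.408248

-0.408248  (= −√(1/6))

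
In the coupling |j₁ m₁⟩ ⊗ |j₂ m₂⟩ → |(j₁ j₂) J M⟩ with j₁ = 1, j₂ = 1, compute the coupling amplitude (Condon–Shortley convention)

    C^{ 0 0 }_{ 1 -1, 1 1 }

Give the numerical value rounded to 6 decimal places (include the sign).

triangle: 2!·0!·0!/3! = 2/6
(j±m)!: 0!·2!·2!·0!·0!·0! = 4
prefactor² = (2J+1)·Δ·N² = 4/3
  k=2: +1/(2!·0!·0!·0!·0!·0!) = 1/2
Σ = 1/2  ⇒  CG² = 4/3·1/2² = 1/3
CG = +√(1/3) = +0.577350

+0.577350  (= +√(1/3))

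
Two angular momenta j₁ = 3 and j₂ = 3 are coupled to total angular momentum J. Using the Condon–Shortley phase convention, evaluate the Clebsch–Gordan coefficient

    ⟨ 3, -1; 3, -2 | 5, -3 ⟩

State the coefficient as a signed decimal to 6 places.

+√(1/6) ≈ +0.408248

j₁+j₂−J=1  J+j₁−j₂=5  J−j₁+j₂=5  j₁+j₂+J+1=12
(j₁±m₁, j₂±m₂, J±M) = (2,4,1,5,2,8)
P² = 153600
sum k=0..1:
  [0] +1/576 = 1/576
  [1] −1/1440 = -1/1440
S = 1/960
C² = P²·S² = 1/6 ; C = +0.408248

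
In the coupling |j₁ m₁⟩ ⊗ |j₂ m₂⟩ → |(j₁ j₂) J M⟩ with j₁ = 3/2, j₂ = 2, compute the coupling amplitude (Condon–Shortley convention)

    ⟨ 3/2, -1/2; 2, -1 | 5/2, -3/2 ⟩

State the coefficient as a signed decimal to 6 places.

+√(1/35) ≈ +0.169031

j₁+j₂−J=1  J+j₁−j₂=2  J−j₁+j₂=3  j₁+j₂+J+1=7
(j₁±m₁, j₂±m₂, J±M) = (1,2,1,3,1,4)
P² = 144/35
sum k=0..1:
  [0] +1/4 = 1/4
  [1] −1/6 = -1/6
S = 1/12
C² = P²·S² = 1/35 ; C = +0.169031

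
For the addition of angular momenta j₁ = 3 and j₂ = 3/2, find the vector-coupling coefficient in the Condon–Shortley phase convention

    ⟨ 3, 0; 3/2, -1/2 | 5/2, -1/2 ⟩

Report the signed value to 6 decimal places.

√[6·2!4!1!/8! · 3!3!1!2!2!3!] = √(216/35)
  +(−1)^0/∏(0,2,3,1,1,0)! = 1/12  (running 1/12)
  +(−1)^1/∏(1,1,2,0,2,1)! = -1/4  (running -1/6)
⟨..|..⟩ = √(216/35)·(-1/6) = -0.414039

-0.414039  (= −√(6/35))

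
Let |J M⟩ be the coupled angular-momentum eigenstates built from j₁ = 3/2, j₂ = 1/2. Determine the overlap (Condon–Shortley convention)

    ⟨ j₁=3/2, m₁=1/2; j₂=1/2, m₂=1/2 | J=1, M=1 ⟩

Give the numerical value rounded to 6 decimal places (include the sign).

−√(1/4) ≈ -0.500000

j₁+j₂−J=1  J+j₁−j₂=2  J−j₁+j₂=0  j₁+j₂+J+1=4
(j₁±m₁, j₂±m₂, J±M) = (2,1,1,0,2,0)
P² = 1
sum k=1..1:
  [1] −1/2 = -1/2
S = -1/2
C² = P²·S² = 1/4 ; C = -0.500000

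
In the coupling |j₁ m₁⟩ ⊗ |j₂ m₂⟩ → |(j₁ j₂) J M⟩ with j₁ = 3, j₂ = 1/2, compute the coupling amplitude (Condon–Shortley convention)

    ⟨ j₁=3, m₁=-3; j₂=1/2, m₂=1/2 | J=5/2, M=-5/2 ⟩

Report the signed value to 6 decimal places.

-0.925820

√[6·1!5!0!/7! · 0!6!1!0!0!5!] = √(86400/7)
  +(−1)^1/∏(1,0,5,0,0,0)! = -1/120  (running -1/120)
⟨..|..⟩ = √(86400/7)·(-1/120) = -0.925820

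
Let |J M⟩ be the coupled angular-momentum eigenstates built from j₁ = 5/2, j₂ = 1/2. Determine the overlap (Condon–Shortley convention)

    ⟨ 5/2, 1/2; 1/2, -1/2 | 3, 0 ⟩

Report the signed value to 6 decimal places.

j₁+j₂−J=0  J+j₁−j₂=5  J−j₁+j₂=1  j₁+j₂+J+1=7
(j₁±m₁, j₂±m₂, J±M) = (3,2,0,1,3,3)
P² = 72
sum k=0..0:
  [0] +1/12 = 1/12
S = 1/12
C² = P²·S² = 1/2 ; C = +0.707107

+0.707107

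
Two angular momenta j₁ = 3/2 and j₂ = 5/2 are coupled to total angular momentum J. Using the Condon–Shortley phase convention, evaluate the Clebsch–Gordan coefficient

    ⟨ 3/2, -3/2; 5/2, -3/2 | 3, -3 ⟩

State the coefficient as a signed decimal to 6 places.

√[7·1!2!4!/8! · 0!3!1!4!0!6!] = √(864)
  +(−1)^1/∏(1,0,2,0,0,4)! = -1/48  (running -1/48)
⟨..|..⟩ = √(864)·(-1/48) = -0.612372

-0.612372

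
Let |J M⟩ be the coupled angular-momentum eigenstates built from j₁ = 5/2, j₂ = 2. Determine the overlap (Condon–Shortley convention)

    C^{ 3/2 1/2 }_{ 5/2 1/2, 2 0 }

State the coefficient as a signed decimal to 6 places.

triangle: 3!·2!·1!/7! = 12/5040
(j±m)!: 3!·2!·2!·2!·2!·1! = 96
prefactor² = (2J+1)·Δ·N² = 32/35
  k=1: −1/(1!·2!·1!·1!·1!·0!) = -1/2
  k=2: +1/(2!·1!·0!·0!·2!·1!) = 1/4
Σ = -1/4  ⇒  CG² = 32/35·(-1/4)² = 2/35
CG = −√(2/35) = -0.239046

−√(2/35) ≈ -0.239046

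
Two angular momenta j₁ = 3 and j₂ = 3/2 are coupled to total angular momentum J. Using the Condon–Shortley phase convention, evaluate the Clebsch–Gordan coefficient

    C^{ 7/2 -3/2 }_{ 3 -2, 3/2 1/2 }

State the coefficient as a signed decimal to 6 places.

j₁+j₂−J=1  J+j₁−j₂=5  J−j₁+j₂=2  j₁+j₂+J+1=9
(j₁±m₁, j₂±m₂, J±M) = (1,5,2,1,2,5)
P² = 6400/21
sum k=0..1:
  [0] +1/240 = 1/240
  [1] −1/24 = -1/24
S = -3/80
C² = P²·S² = 3/7 ; C = -0.654654

−√(3/7) = -0.654654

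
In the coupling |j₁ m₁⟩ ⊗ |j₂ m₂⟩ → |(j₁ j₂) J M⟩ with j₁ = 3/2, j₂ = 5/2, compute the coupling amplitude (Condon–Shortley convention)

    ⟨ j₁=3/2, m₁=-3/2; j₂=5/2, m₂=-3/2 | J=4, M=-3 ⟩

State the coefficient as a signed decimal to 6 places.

+0.790569  (= +√(5/8))

√[9·0!3!5!/9! · 0!3!1!4!1!7!] = √(12960)
  +(−1)^0/∏(0,0,3,1,0,4)! = 1/144  (running 1/144)
⟨..|..⟩ = √(12960)·(1/144) = +0.790569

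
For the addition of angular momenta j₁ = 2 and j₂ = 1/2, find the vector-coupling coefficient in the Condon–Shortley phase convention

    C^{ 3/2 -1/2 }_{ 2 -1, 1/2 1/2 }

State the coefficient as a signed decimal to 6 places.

triangle: 1!×3!×0!/5! = 6/120
(j±m)!: 1!×3!×1!×0!×1!×2! = 12
prefactor² = (2J+1)×Δ×N² = 12/5
  k=1: −1/(1!×0!×2!×0!×1!×0!) = -1/2
Σ = -1/2  ⇒  CG² = 12/5×(-1/2)² = 3/5
CG = −√(3/5) = -0.774597

-0.774597  (= −√(3/5))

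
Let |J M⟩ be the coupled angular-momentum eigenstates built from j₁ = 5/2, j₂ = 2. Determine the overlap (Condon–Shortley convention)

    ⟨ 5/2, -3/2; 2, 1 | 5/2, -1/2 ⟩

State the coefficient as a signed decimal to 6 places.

+0.414039

triangle: 2!*3!*2!/8! = 24/40320
(j±m)!: 1!*4!*3!*1!*2!*3! = 1728
prefactor² = (2J+1)*Δ*N² = 216/35
  k=1: −1/(1!*1!*3!*2!*0!*0!) = -1/12
  k=2: +1/(2!*0!*2!*1!*1!*1!) = 1/4
Σ = 1/6  ⇒  CG² = 216/35*1/6² = 6/35
CG = +√(6/35) = +0.414039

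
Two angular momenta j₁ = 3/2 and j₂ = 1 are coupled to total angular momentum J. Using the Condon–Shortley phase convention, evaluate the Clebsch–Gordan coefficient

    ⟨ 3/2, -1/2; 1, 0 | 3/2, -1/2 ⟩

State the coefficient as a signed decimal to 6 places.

triangle: 1!*2!*1!/5! = 2/120
(j±m)!: 1!*2!*1!*1!*1!*2! = 4
prefactor² = (2J+1)*Δ*N² = 4/15
  k=0: +1/(0!*1!*2!*1!*0!*0!) = 1/2
  k=1: −1/(1!*0!*1!*0!*1!*1!) = -1
Σ = -1/2  ⇒  CG² = 4/15*(-1/2)² = 1/15
CG = −√(1/15) = -0.258199

-0.258199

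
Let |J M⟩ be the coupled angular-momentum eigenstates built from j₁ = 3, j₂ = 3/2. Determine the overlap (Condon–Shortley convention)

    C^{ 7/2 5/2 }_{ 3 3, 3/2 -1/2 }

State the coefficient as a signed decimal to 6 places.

√[8·1!5!2!/9! · 6!0!1!2!6!1!] = √(38400/7)
  +(−1)^0/∏(0,1,0,1,5,1)! = 1/120  (running 1/120)
⟨..|..⟩ = √(38400/7)·(1/120) = +0.617213

+0.617213  (= +√(8/21))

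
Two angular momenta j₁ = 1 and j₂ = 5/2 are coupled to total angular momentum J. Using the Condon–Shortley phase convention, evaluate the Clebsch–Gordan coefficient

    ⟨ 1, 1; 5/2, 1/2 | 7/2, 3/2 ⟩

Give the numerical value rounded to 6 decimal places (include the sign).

triangle: 0!×2!×5!/8! = 240/40320
(j±m)!: 2!×0!×3!×2!×5!×2! = 5760
prefactor² = (2J+1)×Δ×N² = 1920/7
  k=0: +1/(0!×0!×0!×3!×2!×2!) = 1/24
Σ = 1/24  ⇒  CG² = 1920/7×1/24² = 10/21
CG = +√(10/21) = +0.690066

+0.690066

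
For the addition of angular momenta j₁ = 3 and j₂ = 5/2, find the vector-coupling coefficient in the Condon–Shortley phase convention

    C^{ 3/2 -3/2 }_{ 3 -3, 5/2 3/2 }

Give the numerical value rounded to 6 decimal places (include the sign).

triangle: 4!·2!·1!/8! = 48/40320
(j±m)!: 0!·6!·4!·1!·0!·3! = 103680
prefactor² = (2J+1)·Δ·N² = 3456/7
  k=4: +1/(4!·0!·2!·0!·0!·1!) = 1/48
Σ = 1/48  ⇒  CG² = 3456/7·1/48² = 3/14
CG = +√(3/14) = +0.462910

+√(3/14) ≈ +0.462910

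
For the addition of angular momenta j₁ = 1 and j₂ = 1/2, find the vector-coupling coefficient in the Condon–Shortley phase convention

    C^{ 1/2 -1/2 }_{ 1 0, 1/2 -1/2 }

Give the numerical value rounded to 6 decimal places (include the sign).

j₁+j₂−J=1  J+j₁−j₂=1  J−j₁+j₂=0  j₁+j₂+J+1=3
(j₁±m₁, j₂±m₂, J±M) = (1,1,0,1,0,1)
P² = 1/3
sum k=0..0:
  [0] +1/1 = 1
S = 1
C² = P²·S² = 1/3 ; C = +0.577350

+0.577350  (= +√(1/3))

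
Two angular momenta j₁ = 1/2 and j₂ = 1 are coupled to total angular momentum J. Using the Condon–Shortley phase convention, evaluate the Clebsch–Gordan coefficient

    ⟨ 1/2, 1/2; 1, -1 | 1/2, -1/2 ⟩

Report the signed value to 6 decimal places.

+0.816497  (= +√(2/3))

√[2·1!0!1!/3! · 1!0!0!2!0!1!] = √(2/3)
  +(−1)^0/∏(0,1,0,0,0,1)! = 1  (running 1)
⟨..|..⟩ = √(2/3)·(1) = +0.816497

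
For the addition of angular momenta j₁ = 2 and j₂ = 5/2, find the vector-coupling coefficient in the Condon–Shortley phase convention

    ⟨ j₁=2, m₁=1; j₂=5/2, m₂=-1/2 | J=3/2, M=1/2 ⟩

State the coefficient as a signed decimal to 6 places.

j₁+j₂−J=3  J+j₁−j₂=1  J−j₁+j₂=2  j₁+j₂+J+1=7
(j₁±m₁, j₂±m₂, J±M) = (3,1,2,3,2,1)
P² = 48/35
sum k=0..1:
  [0] +1/12 = 1/12
  [1] −1/2 = -1/2
S = -5/12
C² = P²·S² = 5/21 ; C = -0.487950

−√(5/21) ≈ -0.487950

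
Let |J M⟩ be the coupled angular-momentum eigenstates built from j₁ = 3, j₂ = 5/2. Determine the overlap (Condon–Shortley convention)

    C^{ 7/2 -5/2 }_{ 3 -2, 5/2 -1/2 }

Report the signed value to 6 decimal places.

triangle: 2!×4!×3!/10! = 288/3628800
(j±m)!: 1!×5!×2!×3!×1!×6! = 1036800
prefactor² = (2J+1)×Δ×N² = 4608/7
  k=1: −1/(1!×1!×4!×1!×0!×2!) = -1/48
  k=2: +1/(2!×0!×3!×0!×1!×3!) = 1/72
Σ = -1/144  ⇒  CG² = 4608/7×(-1/144)² = 2/63
CG = −√(2/63) = -0.178174

−√(2/63) = -0.178174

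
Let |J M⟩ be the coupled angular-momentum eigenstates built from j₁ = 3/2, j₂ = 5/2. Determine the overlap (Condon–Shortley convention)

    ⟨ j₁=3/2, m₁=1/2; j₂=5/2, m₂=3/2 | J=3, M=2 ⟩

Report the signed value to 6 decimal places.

−√(1/12) = -0.288675

√[7·1!2!4!/8! · 2!1!4!1!5!1!] = √(48)
  +(−1)^0/∏(0,1,1,4,1,0)! = 1/24  (running 1/24)
  +(−1)^1/∏(1,0,0,3,2,1)! = -1/12  (running -1/24)
⟨..|..⟩ = √(48)·(-1/24) = -0.288675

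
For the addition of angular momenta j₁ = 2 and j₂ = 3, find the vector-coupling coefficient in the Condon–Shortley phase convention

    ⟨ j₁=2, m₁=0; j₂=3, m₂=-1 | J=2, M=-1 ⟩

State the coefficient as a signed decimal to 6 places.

triangle: 3!*1!*3!/8! = 36/40320
(j±m)!: 2!*2!*2!*4!*1!*3! = 1152
prefactor² = (2J+1)*Δ*N² = 36/7
  k=1: −1/(1!*2!*1!*1!*0!*2!) = -1/4
  k=2: +1/(2!*1!*0!*0!*1!*3!) = 1/12
Σ = -1/6  ⇒  CG² = 36/7*(-1/6)² = 1/7
CG = −√(1/7) = -0.377964

-0.377964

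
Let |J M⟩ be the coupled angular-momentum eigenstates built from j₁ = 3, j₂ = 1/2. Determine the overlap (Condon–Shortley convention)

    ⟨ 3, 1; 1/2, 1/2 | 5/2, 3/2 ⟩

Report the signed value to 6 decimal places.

−√(2/7) ≈ -0.534522

j₁+j₂−J=1  J+j₁−j₂=5  J−j₁+j₂=0  j₁+j₂+J+1=7
(j₁±m₁, j₂±m₂, J±M) = (4,2,1,0,4,1)
P² = 1152/7
sum k=1..1:
  [1] −1/24 = -1/24
S = -1/24
C² = P²·S² = 2/7 ; C = -0.534522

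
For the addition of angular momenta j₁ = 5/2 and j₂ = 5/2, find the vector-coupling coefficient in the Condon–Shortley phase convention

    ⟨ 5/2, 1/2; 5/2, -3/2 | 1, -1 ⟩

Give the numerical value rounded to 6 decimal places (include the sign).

j₁+j₂−J=4  J+j₁−j₂=1  J−j₁+j₂=1  j₁+j₂+J+1=7
(j₁±m₁, j₂±m₂, J±M) = (3,2,1,4,0,2)
P² = 288/35
sum k=1..1:
  [1] −1/6 = -1/6
S = -1/6
C² = P²·S² = 8/35 ; C = -0.478091

−√(8/35) ≈ -0.478091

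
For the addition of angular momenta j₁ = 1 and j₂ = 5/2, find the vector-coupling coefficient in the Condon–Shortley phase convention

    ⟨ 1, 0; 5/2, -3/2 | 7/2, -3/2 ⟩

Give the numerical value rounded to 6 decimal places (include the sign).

j₁+j₂−J=0  J+j₁−j₂=2  J−j₁+j₂=5  j₁+j₂+J+1=8
(j₁±m₁, j₂±m₂, J±M) = (1,1,1,4,2,5)
P² = 1920/7
sum k=0..0:
  [0] +1/24 = 1/24
S = 1/24
C² = P²·S² = 10/21 ; C = +0.690066

+0.690066  (= +√(10/21))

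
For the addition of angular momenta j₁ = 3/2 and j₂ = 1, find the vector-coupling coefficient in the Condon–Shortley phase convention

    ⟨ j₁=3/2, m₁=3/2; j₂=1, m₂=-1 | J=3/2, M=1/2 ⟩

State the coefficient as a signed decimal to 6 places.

triangle: 1!*2!*1!/5! = 2/120
(j±m)!: 3!*0!*0!*2!*2!*1! = 24
prefactor² = (2J+1)*Δ*N² = 8/5
  k=0: +1/(0!*1!*0!*0!*2!*1!) = 1/2
Σ = 1/2  ⇒  CG² = 8/5*1/2² = 2/5
CG = +√(2/5) = +0.632456

+√(2/5) ≈ +0.632456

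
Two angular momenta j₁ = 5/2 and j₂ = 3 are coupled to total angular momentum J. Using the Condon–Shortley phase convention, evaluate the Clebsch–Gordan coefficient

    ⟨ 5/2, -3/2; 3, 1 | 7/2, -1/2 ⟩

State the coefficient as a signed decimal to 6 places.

√[8·2!3!4!/10! · 1!4!4!2!3!4!] = √(18432/175)
  +(−1)^1/∏(1,1,3,3,0,1)! = -1/36  (running -1/36)
  +(−1)^2/∏(2,0,2,2,1,2)! = 1/16  (running 5/144)
⟨..|..⟩ = √(18432/175)·(5/144) = +0.356348

+√(8/63) = +0.356348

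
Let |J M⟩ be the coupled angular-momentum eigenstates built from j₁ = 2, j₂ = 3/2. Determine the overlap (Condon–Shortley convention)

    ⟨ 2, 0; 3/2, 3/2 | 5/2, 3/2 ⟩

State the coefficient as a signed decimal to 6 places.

√[6·1!3!2!/7! · 2!2!3!0!4!1!] = √(288/35)
  +(−1)^1/∏(1,0,1,2,2,0)! = -1/4  (running -1/4)
⟨..|..⟩ = √(288/35)·(-1/4) = -0.717137

-0.717137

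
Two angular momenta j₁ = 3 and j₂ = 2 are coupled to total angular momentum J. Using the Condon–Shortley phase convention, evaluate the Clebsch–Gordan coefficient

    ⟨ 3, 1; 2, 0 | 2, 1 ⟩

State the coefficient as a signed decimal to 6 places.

triangle: 3!·3!·1!/8! = 36/40320
(j±m)!: 4!·2!·2!·2!·3!·1! = 1152
prefactor² = (2J+1)·Δ·N² = 36/7
  k=1: −1/(1!·2!·1!·1!·2!·0!) = -1/4
  k=2: +1/(2!·1!·0!·0!·3!·1!) = 1/12
Σ = -1/6  ⇒  CG² = 36/7·(-1/6)² = 1/7
CG = −√(1/7) = -0.377964

-0.377964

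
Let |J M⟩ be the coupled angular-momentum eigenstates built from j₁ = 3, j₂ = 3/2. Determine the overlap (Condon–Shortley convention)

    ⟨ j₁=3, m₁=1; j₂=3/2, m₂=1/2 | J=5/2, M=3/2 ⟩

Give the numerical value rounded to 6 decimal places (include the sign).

−√(7/20) ≈ -0.591608

j₁+j₂−J=2  J+j₁−j₂=4  J−j₁+j₂=1  j₁+j₂+J+1=8
(j₁±m₁, j₂±m₂, J±M) = (4,2,2,1,4,1)
P² = 576/35
sum k=1..2:
  [1] −1/6 = -1/6
  [2] +1/48 = 1/48
S = -7/48
C² = P²·S² = 7/20 ; C = -0.591608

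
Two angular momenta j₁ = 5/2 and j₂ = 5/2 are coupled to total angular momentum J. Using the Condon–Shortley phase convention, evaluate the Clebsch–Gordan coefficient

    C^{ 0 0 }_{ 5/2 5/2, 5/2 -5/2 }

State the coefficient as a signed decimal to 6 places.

triangle: 5!*0!*0!/6! = 120/720
(j±m)!: 5!*0!*0!*5!*0!*0! = 14400
prefactor² = (2J+1)*Δ*N² = 2400
  k=0: +1/(0!*5!*0!*0!*0!*0!) = 1/120
Σ = 1/120  ⇒  CG² = 2400*1/120² = 1/6
CG = +√(1/6) = +0.408248

+0.408248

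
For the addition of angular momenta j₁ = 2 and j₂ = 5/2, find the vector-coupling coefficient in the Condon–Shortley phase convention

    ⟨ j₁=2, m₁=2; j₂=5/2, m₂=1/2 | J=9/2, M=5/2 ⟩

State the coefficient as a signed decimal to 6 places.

j₁+j₂−J=0  J+j₁−j₂=4  J−j₁+j₂=5  j₁+j₂+J+1=10
(j₁±m₁, j₂±m₂, J±M) = (4,0,3,2,7,2)
P² = 23040
sum k=0..0:
  [0] +1/288 = 1/288
S = 1/288
C² = P²·S² = 5/18 ; C = +0.527046

+0.527046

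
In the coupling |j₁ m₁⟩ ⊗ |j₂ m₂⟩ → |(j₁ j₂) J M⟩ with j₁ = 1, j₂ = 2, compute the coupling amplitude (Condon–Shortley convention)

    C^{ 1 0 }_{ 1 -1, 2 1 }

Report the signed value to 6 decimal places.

j₁+j₂−J=2  J+j₁−j₂=0  J−j₁+j₂=2  j₁+j₂+J+1=5
(j₁±m₁, j₂±m₂, J±M) = (0,2,3,1,1,1)
P² = 6/5
sum k=2..2:
  [2] +1/2 = 1/2
S = 1/2
C² = P²·S² = 3/10 ; C = +0.547723

+√(3/10) ≈ +0.547723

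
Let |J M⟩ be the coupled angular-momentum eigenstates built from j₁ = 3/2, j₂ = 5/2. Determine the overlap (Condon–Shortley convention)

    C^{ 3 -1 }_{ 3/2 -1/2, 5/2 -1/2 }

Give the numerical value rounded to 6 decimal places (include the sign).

-0.129099

√[7·1!2!4!/8! · 1!2!2!3!2!4!] = √(48/5)
  +(−1)^0/∏(0,1,2,2,0,2)! = 1/8  (running 1/8)
  +(−1)^1/∏(1,0,1,1,1,3)! = -1/6  (running -1/24)
⟨..|..⟩ = √(48/5)·(-1/24) = -0.129099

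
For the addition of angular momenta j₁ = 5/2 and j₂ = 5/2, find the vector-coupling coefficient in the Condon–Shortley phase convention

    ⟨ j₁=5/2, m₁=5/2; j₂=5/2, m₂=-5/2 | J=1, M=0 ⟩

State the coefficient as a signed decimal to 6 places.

√[3·4!1!1!/7! · 5!0!0!5!1!1!] = √(1440/7)
  +(−1)^0/∏(0,4,0,0,1,1)! = 1/24  (running 1/24)
⟨..|..⟩ = √(1440/7)·(1/24) = +0.597614

+0.597614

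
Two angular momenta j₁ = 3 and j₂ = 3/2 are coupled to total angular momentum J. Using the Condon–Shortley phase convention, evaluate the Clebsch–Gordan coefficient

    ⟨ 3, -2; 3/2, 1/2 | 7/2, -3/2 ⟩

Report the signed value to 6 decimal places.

-0.654654

j₁+j₂−J=1  J+j₁−j₂=5  J−j₁+j₂=2  j₁+j₂+J+1=9
(j₁±m₁, j₂±m₂, J±M) = (1,5,2,1,2,5)
P² = 6400/21
sum k=0..1:
  [0] +1/240 = 1/240
  [1] −1/24 = -1/24
S = -3/80
C² = P²·S² = 3/7 ; C = -0.654654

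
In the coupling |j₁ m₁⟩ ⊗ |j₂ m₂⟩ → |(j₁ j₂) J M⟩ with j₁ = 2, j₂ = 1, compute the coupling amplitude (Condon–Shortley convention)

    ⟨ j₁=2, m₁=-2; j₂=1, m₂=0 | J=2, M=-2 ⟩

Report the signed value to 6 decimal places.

-0.816497  (= −√(2/3))

triangle: 1!×3!×1!/6! = 6/720
(j±m)!: 0!×4!×1!×1!×0!×4! = 576
prefactor² = (2J+1)×Δ×N² = 24
  k=1: −1/(1!×0!×3!×0!×0!×1!) = -1/6
Σ = -1/6  ⇒  CG² = 24×(-1/6)² = 2/3
CG = −√(2/3) = -0.816497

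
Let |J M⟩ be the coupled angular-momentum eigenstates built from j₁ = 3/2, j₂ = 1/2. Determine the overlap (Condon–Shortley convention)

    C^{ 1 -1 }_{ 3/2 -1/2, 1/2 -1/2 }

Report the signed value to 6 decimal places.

√[3·1!2!0!/4! · 1!2!0!1!0!2!] = √(1)
  +(−1)^0/∏(0,1,2,0,0,0)! = 1/2  (running 1/2)
⟨..|..⟩ = √(1)·(1/2) = +0.500000

+0.500000  (= +√(1/4))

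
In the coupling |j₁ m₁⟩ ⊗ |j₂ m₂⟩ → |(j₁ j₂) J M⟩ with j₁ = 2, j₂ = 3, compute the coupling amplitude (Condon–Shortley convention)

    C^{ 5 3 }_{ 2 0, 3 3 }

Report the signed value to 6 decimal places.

√[11·0!4!6!/11! · 2!2!6!0!8!2!] = √(1105920)
  +(−1)^0/∏(0,0,2,6,2,0)! = 1/2880  (running 1/2880)
⟨..|..⟩ = √(1105920)·(1/2880) = +0.365148

+0.365148  (= +√(2/15))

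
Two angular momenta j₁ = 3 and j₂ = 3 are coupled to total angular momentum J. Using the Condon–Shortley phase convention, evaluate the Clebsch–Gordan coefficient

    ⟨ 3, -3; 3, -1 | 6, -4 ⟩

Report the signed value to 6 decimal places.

+√(5/22) = +0.476731

j₁+j₂−J=0  J+j₁−j₂=6  J−j₁+j₂=6  j₁+j₂+J+1=13
(j₁±m₁, j₂±m₂, J±M) = (0,6,2,4,2,10)
P² = 2985984000/11
sum k=0..0:
  [0] +1/34560 = 1/34560
S = 1/34560
C² = P²·S² = 5/22 ; C = +0.476731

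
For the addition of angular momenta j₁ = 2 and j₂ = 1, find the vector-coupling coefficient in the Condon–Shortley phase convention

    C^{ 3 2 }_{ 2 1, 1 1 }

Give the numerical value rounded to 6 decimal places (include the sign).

+√(2/3) = +0.816497

j₁+j₂−J=0  J+j₁−j₂=4  J−j₁+j₂=2  j₁+j₂+J+1=7
(j₁±m₁, j₂±m₂, J±M) = (3,1,2,0,5,1)
P² = 96
sum k=0..0:
  [0] +1/12 = 1/12
S = 1/12
C² = P²·S² = 2/3 ; C = +0.816497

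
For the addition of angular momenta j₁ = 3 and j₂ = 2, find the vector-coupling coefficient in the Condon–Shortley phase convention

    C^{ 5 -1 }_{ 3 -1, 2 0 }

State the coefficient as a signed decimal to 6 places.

+0.654654

√[11·0!6!4!/11! · 2!4!2!2!4!6!] = √(110592/7)
  +(−1)^0/∏(0,0,4,2,2,2)! = 1/192  (running 1/192)
⟨..|..⟩ = √(110592/7)·(1/192) = +0.654654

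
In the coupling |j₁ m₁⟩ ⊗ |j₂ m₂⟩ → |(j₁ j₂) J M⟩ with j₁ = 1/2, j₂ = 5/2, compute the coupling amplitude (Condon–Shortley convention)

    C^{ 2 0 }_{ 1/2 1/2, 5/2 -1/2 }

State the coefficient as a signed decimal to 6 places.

j₁+j₂−J=1  J+j₁−j₂=0  J−j₁+j₂=4  j₁+j₂+J+1=6
(j₁±m₁, j₂±m₂, J±M) = (1,0,2,3,2,2)
P² = 8
sum k=0..0:
  [0] +1/4 = 1/4
S = 1/4
C² = P²·S² = 1/2 ; C = +0.707107

+√(1/2) ≈ +0.707107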